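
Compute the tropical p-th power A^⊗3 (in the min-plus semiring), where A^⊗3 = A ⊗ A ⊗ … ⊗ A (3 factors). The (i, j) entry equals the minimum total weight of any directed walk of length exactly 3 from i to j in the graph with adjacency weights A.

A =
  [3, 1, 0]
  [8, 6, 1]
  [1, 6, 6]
A^⊗3 =
  [3, 2, 1]
  [5, 3, 2]
  [2, 5, 3]

Each entry (A^⊗3)_ij equals the minimum over all length-3 walks i = v_0 → v_1 → … → v_3 = j of Σ_t A[v_t][v_{t+1}]. For example, for (i, j) = (0, 2) we minimise over 9 possible intermediate vertex sequences; the minimum is 1, attained along the walk 0 → 2 → 0 → 2.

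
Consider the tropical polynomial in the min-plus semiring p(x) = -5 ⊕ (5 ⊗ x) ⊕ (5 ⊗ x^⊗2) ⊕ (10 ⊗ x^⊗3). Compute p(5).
p(5) = -5

A tropical monomial a ⊗ x^⊗i evaluates to a + i · x. Evaluating each term at x = 5:
  Term 0 contributes -5 + 0 · 5 = -5
  Term 1 contributes 5 + 1 · 5 = 10
  Term 2 contributes 5 + 2 · 5 = 15
  Term 3 contributes 10 + 3 · 5 = 25
p(5) = ⊕ of these = min[-5, 10, 15, 25] = -5.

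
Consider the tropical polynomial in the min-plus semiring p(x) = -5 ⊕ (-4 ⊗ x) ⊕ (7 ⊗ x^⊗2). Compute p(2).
p(2) = -5

A tropical monomial a ⊗ x^⊗i evaluates to a + i · x. Evaluating each term at x = 2:
  Term 0 contributes -5 + 0 · 2 = -5
  Term 1 contributes -4 + 1 · 2 = -2
  Term 2 contributes 7 + 2 · 2 = 11
p(2) = ⊕ of these = min[-5, -2, 11] = -5.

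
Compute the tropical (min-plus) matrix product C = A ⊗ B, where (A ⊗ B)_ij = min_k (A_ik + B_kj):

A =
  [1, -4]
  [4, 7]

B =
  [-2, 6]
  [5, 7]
A ⊗ B =
  [-1, 3]
  [2, 10]

Apply the min-plus product entry-by-entry:
  C[0][0] = min over k of (A[0][0] + B[0][0] = 1 + -2 = -1, A[0][1] + B[1][0] = -4 + 5 = 1) = -1 (attained at k = 0)
  C[0][1] = min over k of (A[0][0] + B[0][1] = 1 + 6 = 7, A[0][1] + B[1][1] = -4 + 7 = 3) = 3 (attained at k = 1)
  C[1][0] = min over k of (A[1][0] + B[0][0] = 4 + -2 = 2, A[1][1] + B[1][0] = 7 + 5 = 12) = 2 (attained at k = 0)
  C[1][1] = min over k of (A[1][0] + B[0][1] = 4 + 6 = 10, A[1][1] + B[1][1] = 7 + 7 = 14) = 10 (attained at k = 0)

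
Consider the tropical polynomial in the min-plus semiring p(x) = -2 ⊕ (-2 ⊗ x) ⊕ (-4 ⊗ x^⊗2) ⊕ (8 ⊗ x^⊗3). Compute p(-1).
p(-1) = -6

A tropical monomial a ⊗ x^⊗i evaluates to a + i · x. Evaluating each term at x = -1:
  Term 0 contributes -2 + 0 · -1 = -2
  Term 1 contributes -2 + 1 · -1 = -3
  Term 2 contributes -4 + 2 · -1 = -6
  Term 3 contributes 8 + 3 · -1 = 5
p(-1) = ⊕ of these = min[-2, -3, -6, 5] = -6.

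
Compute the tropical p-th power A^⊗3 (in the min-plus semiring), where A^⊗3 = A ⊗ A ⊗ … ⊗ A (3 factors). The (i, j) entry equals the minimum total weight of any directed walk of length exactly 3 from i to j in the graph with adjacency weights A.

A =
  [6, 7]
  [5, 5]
A^⊗3 =
  [17, 17]
  [15, 15]

Each entry (A^⊗3)_ij equals the minimum over all length-3 walks i = v_0 → v_1 → … → v_3 = j of Σ_t A[v_t][v_{t+1}]. For example, for (i, j) = (0, 1) we minimise over 4 possible intermediate vertex sequences; the minimum is 17, attained along the walk 0 → 1 → 1 → 1.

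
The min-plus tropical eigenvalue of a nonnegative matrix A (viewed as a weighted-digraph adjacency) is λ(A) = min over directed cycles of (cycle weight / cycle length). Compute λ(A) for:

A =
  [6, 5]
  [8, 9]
λ(A) = 6

Enumerate directed cycles and compute their means (weight / length). Sample:
  cycle 0 → 0: weight = 6, length = 1, mean = 6/1 ≈ 6.000
  cycle 1 → 1: weight = 9, length = 1, mean = 9/1 ≈ 9.000
  cycle 0 → 1 → 0: weight = 13, length = 2, mean = 13/2 ≈ 6.500
  cycle 1 → 0 → 1: weight = 13, length = 2, mean = 13/2 ≈ 6.500
Minimum mean = 6.000, attained e.g. along the cycle 0 → 0 with weight 6 and length 1. So λ(A) = 6/1 = 6.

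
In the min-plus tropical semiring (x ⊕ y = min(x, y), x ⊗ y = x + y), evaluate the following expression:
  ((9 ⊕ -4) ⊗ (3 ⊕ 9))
((9 ⊕ -4) ⊗ (3 ⊕ 9)) = -1

Expand innermost to outermost. Recall ⊕ takes the minimum of its arguments and ⊗ takes their sum. Working out the expression ((9 ⊕ -4) ⊗ (3 ⊕ 9)) gives -1.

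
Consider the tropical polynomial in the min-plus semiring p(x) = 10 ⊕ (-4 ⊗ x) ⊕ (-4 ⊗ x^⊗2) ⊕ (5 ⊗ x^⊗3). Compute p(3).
p(3) = -1

A tropical monomial a ⊗ x^⊗i evaluates to a + i · x. Evaluating each term at x = 3:
  Term 0 contributes 10 + 0 · 3 = 10
  Term 1 contributes -4 + 1 · 3 = -1
  Term 2 contributes -4 + 2 · 3 = 2
  Term 3 contributes 5 + 3 · 3 = 14
p(3) = ⊕ of these = min[10, -1, 2, 14] = -1.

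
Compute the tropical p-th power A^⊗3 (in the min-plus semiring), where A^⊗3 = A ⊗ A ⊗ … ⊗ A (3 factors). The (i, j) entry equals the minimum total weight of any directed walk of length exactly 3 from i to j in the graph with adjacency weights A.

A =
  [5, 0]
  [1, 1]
A^⊗3 =
  [2, 1]
  [2, 2]

Each entry (A^⊗3)_ij equals the minimum over all length-3 walks i = v_0 → v_1 → … → v_3 = j of Σ_t A[v_t][v_{t+1}]. For example, for (i, j) = (0, 1) we minimise over 4 possible intermediate vertex sequences; the minimum is 1, attained along the walk 0 → 1 → 0 → 1.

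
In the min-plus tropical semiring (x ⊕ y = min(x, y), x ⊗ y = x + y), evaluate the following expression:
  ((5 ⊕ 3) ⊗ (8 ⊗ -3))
((5 ⊕ 3) ⊗ (8 ⊗ -3)) = 8

Expand innermost to outermost. Recall ⊕ takes the minimum of its arguments and ⊗ takes their sum. Working out the expression ((5 ⊕ 3) ⊗ (8 ⊗ -3)) gives 8.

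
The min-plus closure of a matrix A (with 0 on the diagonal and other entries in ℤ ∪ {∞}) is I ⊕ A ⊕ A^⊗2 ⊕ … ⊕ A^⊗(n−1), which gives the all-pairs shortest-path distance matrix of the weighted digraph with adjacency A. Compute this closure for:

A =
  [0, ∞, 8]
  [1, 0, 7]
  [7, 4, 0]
Closure =
  [0, 12, 8]
  [1, 0, 7]
  [5, 4, 0]

This is the Floyd-Warshall all-pairs shortest-path computation. For each intermediate vertex k = 0, 1, …, 2, update dist[i][j] ← min(dist[i][j], dist[i][k] + dist[k][j]). The final matrix gives, for each (i, j), the minimum total weight of any directed path from i to j (possibly empty when i = j).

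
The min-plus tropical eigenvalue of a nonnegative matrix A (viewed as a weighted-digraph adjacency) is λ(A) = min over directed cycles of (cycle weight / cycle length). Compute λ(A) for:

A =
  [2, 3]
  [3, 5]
λ(A) = 2

Enumerate directed cycles and compute their means (weight / length). Sample:
  cycle 0 → 0: weight = 2, length = 1, mean = 2/1 ≈ 2.000
  cycle 1 → 1: weight = 5, length = 1, mean = 5/1 ≈ 5.000
  cycle 0 → 1 → 0: weight = 6, length = 2, mean = 6/2 ≈ 3.000
  cycle 1 → 0 → 1: weight = 6, length = 2, mean = 6/2 ≈ 3.000
Minimum mean = 2.000, attained e.g. along the cycle 0 → 0 with weight 2 and length 1. So λ(A) = 2/1 = 2.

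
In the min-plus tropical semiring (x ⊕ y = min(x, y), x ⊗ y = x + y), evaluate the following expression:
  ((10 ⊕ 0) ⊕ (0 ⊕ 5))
((10 ⊕ 0) ⊕ (0 ⊕ 5)) = 0

Expand innermost to outermost. Recall ⊕ takes the minimum of its arguments and ⊗ takes their sum. Working out the expression ((10 ⊕ 0) ⊕ (0 ⊕ 5)) gives 0.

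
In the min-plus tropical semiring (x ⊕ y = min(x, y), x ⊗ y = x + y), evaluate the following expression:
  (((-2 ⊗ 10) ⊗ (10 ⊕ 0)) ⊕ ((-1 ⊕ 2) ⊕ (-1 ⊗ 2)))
(((-2 ⊗ 10) ⊗ (10 ⊕ 0)) ⊕ ((-1 ⊕ 2) ⊕ (-1 ⊗ 2))) = -1

Expand innermost to outermost. Recall ⊕ takes the minimum of its arguments and ⊗ takes their sum. Working out the expression (((-2 ⊗ 10) ⊗ (10 ⊕ 0)) ⊕ ((-1 ⊕ 2) ⊕ (-1 ⊗ 2))) gives -1.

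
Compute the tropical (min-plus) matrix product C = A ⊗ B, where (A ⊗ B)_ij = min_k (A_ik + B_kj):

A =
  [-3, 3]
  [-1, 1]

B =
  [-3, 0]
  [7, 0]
A ⊗ B =
  [-6, -3]
  [-4, -1]

Apply the min-plus product entry-by-entry:
  C[0][0] = min over k of (A[0][0] + B[0][0] = -3 + -3 = -6, A[0][1] + B[1][0] = 3 + 7 = 10) = -6 (attained at k = 0)
  C[0][1] = min over k of (A[0][0] + B[0][1] = -3 + 0 = -3, A[0][1] + B[1][1] = 3 + 0 = 3) = -3 (attained at k = 0)
  C[1][0] = min over k of (A[1][0] + B[0][0] = -1 + -3 = -4, A[1][1] + B[1][0] = 1 + 7 = 8) = -4 (attained at k = 0)
  C[1][1] = min over k of (A[1][0] + B[0][1] = -1 + 0 = -1, A[1][1] + B[1][1] = 1 + 0 = 1) = -1 (attained at k = 0)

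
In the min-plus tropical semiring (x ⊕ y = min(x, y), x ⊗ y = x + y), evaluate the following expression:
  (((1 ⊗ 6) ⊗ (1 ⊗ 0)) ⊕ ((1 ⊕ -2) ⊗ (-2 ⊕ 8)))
(((1 ⊗ 6) ⊗ (1 ⊗ 0)) ⊕ ((1 ⊕ -2) ⊗ (-2 ⊕ 8))) = -4

Expand innermost to outermost. Recall ⊕ takes the minimum of its arguments and ⊗ takes their sum. Working out the expression (((1 ⊗ 6) ⊗ (1 ⊗ 0)) ⊕ ((1 ⊕ -2) ⊗ (-2 ⊕ 8))) gives -4.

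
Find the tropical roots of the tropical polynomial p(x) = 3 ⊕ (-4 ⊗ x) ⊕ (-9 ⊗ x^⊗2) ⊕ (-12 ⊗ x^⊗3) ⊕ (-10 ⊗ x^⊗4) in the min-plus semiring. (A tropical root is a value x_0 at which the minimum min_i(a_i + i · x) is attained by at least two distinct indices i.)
Roots: {-2, 3, 5, 7}

Each tropical root is a break point of the lower envelope of the lines y = a_i + i · x (there are 5 lines, with slopes 0, 1, ..., 4). Only the lines that attain the minimum somewhere contribute to roots; other lines are dominated. Here the surviving (envelope) indices are i = 4, i = 3, i = 2, i = 1, i = 0.
Intersections between consecutive envelope lines give the roots: for adjacent envelope indices i < j the intersection is x = (a_i − a_j) / (j − i). Reading off the sorted break points: {-2, 3, 5, 7}.
Verification: at each break x_0, at least two indices attain the minimum of min_i(a_i + i · x_0).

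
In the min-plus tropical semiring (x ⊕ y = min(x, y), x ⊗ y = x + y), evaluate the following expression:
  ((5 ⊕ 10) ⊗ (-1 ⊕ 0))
((5 ⊕ 10) ⊗ (-1 ⊕ 0)) = 4

Expand innermost to outermost. Recall ⊕ takes the minimum of its arguments and ⊗ takes their sum. Working out the expression ((5 ⊕ 10) ⊗ (-1 ⊕ 0)) gives 4.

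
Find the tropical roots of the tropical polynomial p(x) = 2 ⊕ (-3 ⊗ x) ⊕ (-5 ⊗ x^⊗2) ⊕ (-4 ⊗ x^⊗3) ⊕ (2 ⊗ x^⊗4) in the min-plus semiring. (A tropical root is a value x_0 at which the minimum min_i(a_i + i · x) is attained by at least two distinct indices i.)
Roots: {-6, -1, 2, 5}

Each tropical root is a break point of the lower envelope of the lines y = a_i + i · x (there are 5 lines, with slopes 0, 1, ..., 4). Only the lines that attain the minimum somewhere contribute to roots; other lines are dominated. Here the surviving (envelope) indices are i = 4, i = 3, i = 2, i = 1, i = 0.
Intersections between consecutive envelope lines give the roots: for adjacent envelope indices i < j the intersection is x = (a_i − a_j) / (j − i). Reading off the sorted break points: {-6, -1, 2, 5}.
Verification: at each break x_0, at least two indices attain the minimum of min_i(a_i + i · x_0).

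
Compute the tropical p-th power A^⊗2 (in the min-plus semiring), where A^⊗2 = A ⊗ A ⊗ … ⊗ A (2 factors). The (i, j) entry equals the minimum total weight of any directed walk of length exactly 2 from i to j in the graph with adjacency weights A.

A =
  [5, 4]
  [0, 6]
A^⊗2 =
  [4, 9]
  [5, 4]

Each entry (A^⊗2)_ij equals the minimum over all length-2 walks i = v_0 → v_1 → … → v_2 = j of Σ_t A[v_t][v_{t+1}]. For example, for (i, j) = (0, 1) we minimise over 2 possible intermediate vertex sequences; the minimum is 9, attained along the walk 0 → 0 → 1.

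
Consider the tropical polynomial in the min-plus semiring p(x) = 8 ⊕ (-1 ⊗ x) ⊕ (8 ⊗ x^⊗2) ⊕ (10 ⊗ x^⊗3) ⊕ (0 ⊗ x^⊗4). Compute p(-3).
p(-3) = -12

A tropical monomial a ⊗ x^⊗i evaluates to a + i · x. Evaluating each term at x = -3:
  Term 0 contributes 8 + 0 · -3 = 8
  Term 1 contributes -1 + 1 · -3 = -4
  Term 2 contributes 8 + 2 · -3 = 2
  Term 3 contributes 10 + 3 · -3 = 1
  Term 4 contributes 0 + 4 · -3 = -12
p(-3) = ⊕ of these = min[8, -4, 2, 1, -12] = -12.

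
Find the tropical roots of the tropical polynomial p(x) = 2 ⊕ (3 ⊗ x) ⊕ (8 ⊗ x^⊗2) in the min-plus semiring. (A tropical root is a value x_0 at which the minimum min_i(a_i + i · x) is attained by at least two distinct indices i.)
Roots: {-5, -1}

Each tropical root is a break point of the lower envelope of the lines y = a_i + i · x (there are 3 lines, with slopes 0, 1, ..., 2). Only the lines that attain the minimum somewhere contribute to roots; other lines are dominated. Here the surviving (envelope) indices are i = 2, i = 1, i = 0.
Intersections between consecutive envelope lines give the roots: for adjacent envelope indices i < j the intersection is x = (a_i − a_j) / (j − i). Reading off the sorted break points: {-5, -1}.
Verification: at each break x_0, at least two indices attain the minimum of min_i(a_i + i · x_0).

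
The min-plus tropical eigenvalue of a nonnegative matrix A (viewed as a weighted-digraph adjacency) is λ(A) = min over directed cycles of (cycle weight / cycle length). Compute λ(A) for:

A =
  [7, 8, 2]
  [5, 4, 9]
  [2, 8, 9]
λ(A) = 2

Enumerate directed cycles and compute their means (weight / length). Sample:
  cycle 0 → 0: weight = 7, length = 1, mean = 7/1 ≈ 7.000
  cycle 1 → 1: weight = 4, length = 1, mean = 4/1 ≈ 4.000
  cycle 2 → 2: weight = 9, length = 1, mean = 9/1 ≈ 9.000
  cycle 0 → 1 → 0: weight = 13, length = 2, mean = 13/2 ≈ 6.500
  cycle 0 → 2 → 0: weight = 4, length = 2, mean = 4/2 ≈ 2.000
  cycle 1 → 0 → 1: weight = 13, length = 2, mean = 13/2 ≈ 6.500
Minimum mean = 2.000, attained e.g. along the cycle 0 → 2 → 0 with weight 4 and length 2. So λ(A) = 4/2 = 2.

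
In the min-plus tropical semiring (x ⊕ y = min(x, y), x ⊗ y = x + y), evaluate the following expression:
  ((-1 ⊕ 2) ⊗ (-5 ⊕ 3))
((-1 ⊕ 2) ⊗ (-5 ⊕ 3)) = -6

Expand innermost to outermost. Recall ⊕ takes the minimum of its arguments and ⊗ takes their sum. Working out the expression ((-1 ⊕ 2) ⊗ (-5 ⊕ 3)) gives -6.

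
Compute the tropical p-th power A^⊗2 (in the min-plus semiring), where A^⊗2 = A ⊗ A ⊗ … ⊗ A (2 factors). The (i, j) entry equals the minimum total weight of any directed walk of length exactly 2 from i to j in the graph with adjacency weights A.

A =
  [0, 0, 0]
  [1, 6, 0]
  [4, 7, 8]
A^⊗2 =
  [0, 0, 0]
  [1, 1, 1]
  [4, 4, 4]

Each entry (A^⊗2)_ij equals the minimum over all length-2 walks i = v_0 → v_1 → … → v_2 = j of Σ_t A[v_t][v_{t+1}]. For example, for (i, j) = (0, 2) we minimise over 3 possible intermediate vertex sequences; the minimum is 0, attained along the walk 0 → 0 → 2.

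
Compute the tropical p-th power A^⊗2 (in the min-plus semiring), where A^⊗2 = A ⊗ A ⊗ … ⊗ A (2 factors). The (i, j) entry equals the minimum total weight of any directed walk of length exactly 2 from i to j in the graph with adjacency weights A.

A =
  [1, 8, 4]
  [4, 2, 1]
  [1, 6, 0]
A^⊗2 =
  [2, 9, 4]
  [2, 4, 1]
  [1, 6, 0]

Each entry (A^⊗2)_ij equals the minimum over all length-2 walks i = v_0 → v_1 → … → v_2 = j of Σ_t A[v_t][v_{t+1}]. For example, for (i, j) = (0, 2) we minimise over 3 possible intermediate vertex sequences; the minimum is 4, attained along the walk 0 → 2 → 2.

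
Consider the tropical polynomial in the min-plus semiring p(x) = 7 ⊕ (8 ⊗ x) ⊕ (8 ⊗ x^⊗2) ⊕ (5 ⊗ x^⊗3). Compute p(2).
p(2) = 7

A tropical monomial a ⊗ x^⊗i evaluates to a + i · x. Evaluating each term at x = 2:
  Term 0 contributes 7 + 0 · 2 = 7
  Term 1 contributes 8 + 1 · 2 = 10
  Term 2 contributes 8 + 2 · 2 = 12
  Term 3 contributes 5 + 3 · 2 = 11
p(2) = ⊕ of these = min[7, 10, 12, 11] = 7.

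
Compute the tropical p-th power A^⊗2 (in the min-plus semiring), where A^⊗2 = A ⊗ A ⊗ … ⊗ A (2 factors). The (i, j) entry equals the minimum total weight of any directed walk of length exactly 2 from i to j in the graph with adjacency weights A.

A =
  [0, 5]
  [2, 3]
A^⊗2 =
  [0, 5]
  [2, 6]

Each entry (A^⊗2)_ij equals the minimum over all length-2 walks i = v_0 → v_1 → … → v_2 = j of Σ_t A[v_t][v_{t+1}]. For example, for (i, j) = (0, 1) we minimise over 2 possible intermediate vertex sequences; the minimum is 5, attained along the walk 0 → 0 → 1.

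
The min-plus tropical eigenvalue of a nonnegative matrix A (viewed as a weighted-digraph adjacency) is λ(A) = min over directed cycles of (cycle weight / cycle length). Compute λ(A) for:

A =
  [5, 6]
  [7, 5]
λ(A) = 5

Enumerate directed cycles and compute their means (weight / length). Sample:
  cycle 0 → 0: weight = 5, length = 1, mean = 5/1 ≈ 5.000
  cycle 1 → 1: weight = 5, length = 1, mean = 5/1 ≈ 5.000
  cycle 0 → 1 → 0: weight = 13, length = 2, mean = 13/2 ≈ 6.500
  cycle 1 → 0 → 1: weight = 13, length = 2, mean = 13/2 ≈ 6.500
Minimum mean = 5.000, attained e.g. along the cycle 0 → 0 with weight 5 and length 1. So λ(A) = 5/1 = 5.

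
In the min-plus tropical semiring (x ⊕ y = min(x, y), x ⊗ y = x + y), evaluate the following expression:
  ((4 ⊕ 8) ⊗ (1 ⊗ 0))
((4 ⊕ 8) ⊗ (1 ⊗ 0)) = 5

Expand innermost to outermost. Recall ⊕ takes the minimum of its arguments and ⊗ takes their sum. Working out the expression ((4 ⊕ 8) ⊗ (1 ⊗ 0)) gives 5.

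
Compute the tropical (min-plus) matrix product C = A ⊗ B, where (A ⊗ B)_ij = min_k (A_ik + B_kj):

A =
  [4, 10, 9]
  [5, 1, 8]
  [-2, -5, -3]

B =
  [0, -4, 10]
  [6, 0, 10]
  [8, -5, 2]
A ⊗ B =
  [4, 0, 11]
  [5, 1, 10]
  [-2, -8, -1]

Apply the min-plus product entry-by-entry:
  C[0][0] = min over k of (A[0][0] + B[0][0] = 4 + 0 = 4, A[0][1] + B[1][0] = 10 + 6 = 16, A[0][2] + B[2][0] = 9 + 8 = 17) = 4 (attained at k = 0)
  C[0][1] = min over k of (A[0][0] + B[0][1] = 4 + -4 = 0, A[0][1] + B[1][1] = 10 + 0 = 10, A[0][2] + B[2][1] = 9 + -5 = 4) = 0 (attained at k = 0)
  C[0][2] = min over k of (A[0][0] + B[0][2] = 4 + 10 = 14, A[0][1] + B[1][2] = 10 + 10 = 20, A[0][2] + B[2][2] = 9 + 2 = 11) = 11 (attained at k = 2)
  C[1][0] = min over k of (A[1][0] + B[0][0] = 5 + 0 = 5, A[1][1] + B[1][0] = 1 + 6 = 7, A[1][2] + B[2][0] = 8 + 8 = 16) = 5 (attained at k = 0)
  C[1][1] = min over k of (A[1][0] + B[0][1] = 5 + -4 = 1, A[1][1] + B[1][1] = 1 + 0 = 1, A[1][2] + B[2][1] = 8 + -5 = 3) = 1 (attained at k = 0)
  C[1][2] = min over k of (A[1][0] + B[0][2] = 5 + 10 = 15, A[1][1] + B[1][2] = 1 + 10 = 11, A[1][2] + B[2][2] = 8 + 2 = 10) = 10 (attained at k = 2)
  C[2][0] = min over k of (A[2][0] + B[0][0] = -2 + 0 = -2, A[2][1] + B[1][0] = -5 + 6 = 1, A[2][2] + B[2][0] = -3 + 8 = 5) = -2 (attained at k = 0)
  C[2][1] = min over k of (A[2][0] + B[0][1] = -2 + -4 = -6, A[2][1] + B[1][1] = -5 + 0 = -5, A[2][2] + B[2][1] = -3 + -5 = -8) = -8 (attained at k = 2)
  C[2][2] = min over k of (A[2][0] + B[0][2] = -2 + 10 = 8, A[2][1] + B[1][2] = -5 + 10 = 5, A[2][2] + B[2][2] = -3 + 2 = -1) = -1 (attained at k = 2)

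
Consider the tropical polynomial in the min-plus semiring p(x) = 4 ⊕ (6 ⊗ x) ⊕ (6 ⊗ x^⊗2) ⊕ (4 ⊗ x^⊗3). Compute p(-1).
p(-1) = 1

A tropical monomial a ⊗ x^⊗i evaluates to a + i · x. Evaluating each term at x = -1:
  Term 0 contributes 4 + 0 · -1 = 4
  Term 1 contributes 6 + 1 · -1 = 5
  Term 2 contributes 6 + 2 · -1 = 4
  Term 3 contributes 4 + 3 · -1 = 1
p(-1) = ⊕ of these = min[4, 5, 4, 1] = 1.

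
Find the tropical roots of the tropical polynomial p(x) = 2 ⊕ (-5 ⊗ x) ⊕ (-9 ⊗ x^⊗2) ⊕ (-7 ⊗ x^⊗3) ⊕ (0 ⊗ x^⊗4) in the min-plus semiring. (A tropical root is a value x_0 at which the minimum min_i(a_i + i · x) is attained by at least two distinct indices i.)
Roots: {-7, -2, 4, 7}

Each tropical root is a break point of the lower envelope of the lines y = a_i + i · x (there are 5 lines, with slopes 0, 1, ..., 4). Only the lines that attain the minimum somewhere contribute to roots; other lines are dominated. Here the surviving (envelope) indices are i = 4, i = 3, i = 2, i = 1, i = 0.
Intersections between consecutive envelope lines give the roots: for adjacent envelope indices i < j the intersection is x = (a_i − a_j) / (j − i). Reading off the sorted break points: {-7, -2, 4, 7}.
Verification: at each break x_0, at least two indices attain the minimum of min_i(a_i + i · x_0).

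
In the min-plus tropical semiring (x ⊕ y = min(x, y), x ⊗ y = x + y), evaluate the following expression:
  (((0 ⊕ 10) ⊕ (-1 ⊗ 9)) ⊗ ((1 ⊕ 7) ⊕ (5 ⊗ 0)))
(((0 ⊕ 10) ⊕ (-1 ⊗ 9)) ⊗ ((1 ⊕ 7) ⊕ (5 ⊗ 0))) = 1

Expand innermost to outermost. Recall ⊕ takes the minimum of its arguments and ⊗ takes their sum. Working out the expression (((0 ⊕ 10) ⊕ (-1 ⊗ 9)) ⊗ ((1 ⊕ 7) ⊕ (5 ⊗ 0))) gives 1.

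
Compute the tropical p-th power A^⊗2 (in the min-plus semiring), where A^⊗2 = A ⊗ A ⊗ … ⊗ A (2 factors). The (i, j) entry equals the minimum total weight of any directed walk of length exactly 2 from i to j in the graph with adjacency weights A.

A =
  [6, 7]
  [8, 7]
A^⊗2 =
  [12, 13]
  [14, 14]

Each entry (A^⊗2)_ij equals the minimum over all length-2 walks i = v_0 → v_1 → … → v_2 = j of Σ_t A[v_t][v_{t+1}]. For example, for (i, j) = (0, 1) we minimise over 2 possible intermediate vertex sequences; the minimum is 13, attained along the walk 0 → 0 → 1.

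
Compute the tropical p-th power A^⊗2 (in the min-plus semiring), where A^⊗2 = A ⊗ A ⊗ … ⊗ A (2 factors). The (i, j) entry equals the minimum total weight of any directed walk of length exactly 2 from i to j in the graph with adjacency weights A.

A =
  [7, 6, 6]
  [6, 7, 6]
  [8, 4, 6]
A^⊗2 =
  [12, 10, 12]
  [13, 10, 12]
  [10, 10, 10]

Each entry (A^⊗2)_ij equals the minimum over all length-2 walks i = v_0 → v_1 → … → v_2 = j of Σ_t A[v_t][v_{t+1}]. For example, for (i, j) = (0, 2) we minimise over 3 possible intermediate vertex sequences; the minimum is 12, attained along the walk 0 → 1 → 2.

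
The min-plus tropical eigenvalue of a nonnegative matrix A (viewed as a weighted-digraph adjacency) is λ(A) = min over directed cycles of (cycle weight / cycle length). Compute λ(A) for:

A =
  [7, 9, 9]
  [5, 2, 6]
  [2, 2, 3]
λ(A) = 2

Enumerate directed cycles and compute their means (weight / length). Sample:
  cycle 0 → 0: weight = 7, length = 1, mean = 7/1 ≈ 7.000
  cycle 1 → 1: weight = 2, length = 1, mean = 2/1 ≈ 2.000
  cycle 2 → 2: weight = 3, length = 1, mean = 3/1 ≈ 3.000
  cycle 0 → 1 → 0: weight = 14, length = 2, mean = 14/2 ≈ 7.000
  cycle 0 → 2 → 0: weight = 11, length = 2, mean = 11/2 ≈ 5.500
  cycle 1 → 0 → 1: weight = 14, length = 2, mean = 14/2 ≈ 7.000
Minimum mean = 2.000, attained e.g. along the cycle 1 → 1 with weight 2 and length 1. So λ(A) = 2/1 = 2.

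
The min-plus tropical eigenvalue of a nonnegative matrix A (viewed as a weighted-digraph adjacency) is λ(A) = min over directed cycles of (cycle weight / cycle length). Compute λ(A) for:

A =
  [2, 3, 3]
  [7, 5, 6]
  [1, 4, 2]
λ(A) = 2

Enumerate directed cycles and compute their means (weight / length). Sample:
  cycle 0 → 0: weight = 2, length = 1, mean = 2/1 ≈ 2.000
  cycle 1 → 1: weight = 5, length = 1, mean = 5/1 ≈ 5.000
  cycle 2 → 2: weight = 2, length = 1, mean = 2/1 ≈ 2.000
  cycle 0 → 1 → 0: weight = 10, length = 2, mean = 10/2 ≈ 5.000
  cycle 0 → 2 → 0: weight = 4, length = 2, mean = 4/2 ≈ 2.000
  cycle 1 → 0 → 1: weight = 10, length = 2, mean = 10/2 ≈ 5.000
Minimum mean = 2.000, attained e.g. along the cycle 0 → 0 with weight 2 and length 1. So λ(A) = 2/1 = 2.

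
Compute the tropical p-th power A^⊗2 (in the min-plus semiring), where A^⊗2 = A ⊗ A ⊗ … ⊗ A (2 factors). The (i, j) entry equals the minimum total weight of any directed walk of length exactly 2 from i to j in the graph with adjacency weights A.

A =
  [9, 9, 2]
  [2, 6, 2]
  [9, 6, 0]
A^⊗2 =
  [11, 8, 2]
  [8, 8, 2]
  [8, 6, 0]

Each entry (A^⊗2)_ij equals the minimum over all length-2 walks i = v_0 → v_1 → … → v_2 = j of Σ_t A[v_t][v_{t+1}]. For example, for (i, j) = (0, 2) we minimise over 3 possible intermediate vertex sequences; the minimum is 2, attained along the walk 0 → 2 → 2.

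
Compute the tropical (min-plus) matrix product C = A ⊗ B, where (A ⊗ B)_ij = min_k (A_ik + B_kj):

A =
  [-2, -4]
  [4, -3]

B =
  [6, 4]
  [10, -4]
A ⊗ B =
  [4, -8]
  [7, -7]

Apply the min-plus product entry-by-entry:
  C[0][0] = min over k of (A[0][0] + B[0][0] = -2 + 6 = 4, A[0][1] + B[1][0] = -4 + 10 = 6) = 4 (attained at k = 0)
  C[0][1] = min over k of (A[0][0] + B[0][1] = -2 + 4 = 2, A[0][1] + B[1][1] = -4 + -4 = -8) = -8 (attained at k = 1)
  C[1][0] = min over k of (A[1][0] + B[0][0] = 4 + 6 = 10, A[1][1] + B[1][0] = -3 + 10 = 7) = 7 (attained at k = 1)
  C[1][1] = min over k of (A[1][0] + B[0][1] = 4 + 4 = 8, A[1][1] + B[1][1] = -3 + -4 = -7) = -7 (attained at k = 1)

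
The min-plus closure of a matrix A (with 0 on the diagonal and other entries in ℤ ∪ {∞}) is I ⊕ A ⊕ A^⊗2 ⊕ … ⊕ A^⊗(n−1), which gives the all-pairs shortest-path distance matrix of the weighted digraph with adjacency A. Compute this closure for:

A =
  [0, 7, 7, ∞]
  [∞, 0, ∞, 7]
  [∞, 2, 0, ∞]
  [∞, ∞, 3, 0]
Closure =
  [0, 7, 7, 14]
  [∞, 0, 10, 7]
  [∞, 2, 0, 9]
  [∞, 5, 3, 0]

This is the Floyd-Warshall all-pairs shortest-path computation. For each intermediate vertex k = 0, 1, …, 3, update dist[i][j] ← min(dist[i][j], dist[i][k] + dist[k][j]). The final matrix gives, for each (i, j), the minimum total weight of any directed path from i to j (possibly empty when i = j).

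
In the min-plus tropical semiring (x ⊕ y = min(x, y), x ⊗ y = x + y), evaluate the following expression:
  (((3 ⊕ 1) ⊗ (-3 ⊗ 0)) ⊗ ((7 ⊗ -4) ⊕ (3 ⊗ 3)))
(((3 ⊕ 1) ⊗ (-3 ⊗ 0)) ⊗ ((7 ⊗ -4) ⊕ (3 ⊗ 3))) = 1

Expand innermost to outermost. Recall ⊕ takes the minimum of its arguments and ⊗ takes their sum. Working out the expression (((3 ⊕ 1) ⊗ (-3 ⊗ 0)) ⊗ ((7 ⊗ -4) ⊕ (3 ⊗ 3))) gives 1.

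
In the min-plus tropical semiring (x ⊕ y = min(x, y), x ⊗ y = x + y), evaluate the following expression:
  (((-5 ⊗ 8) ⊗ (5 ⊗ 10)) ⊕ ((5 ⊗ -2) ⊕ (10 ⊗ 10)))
(((-5 ⊗ 8) ⊗ (5 ⊗ 10)) ⊕ ((5 ⊗ -2) ⊕ (10 ⊗ 10))) = 3

Expand innermost to outermost. Recall ⊕ takes the minimum of its arguments and ⊗ takes their sum. Working out the expression (((-5 ⊗ 8) ⊗ (5 ⊗ 10)) ⊕ ((5 ⊗ -2) ⊕ (10 ⊗ 10))) gives 3.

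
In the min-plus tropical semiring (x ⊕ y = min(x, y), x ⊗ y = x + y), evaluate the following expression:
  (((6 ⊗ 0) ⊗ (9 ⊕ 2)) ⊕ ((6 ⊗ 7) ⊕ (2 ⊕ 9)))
(((6 ⊗ 0) ⊗ (9 ⊕ 2)) ⊕ ((6 ⊗ 7) ⊕ (2 ⊕ 9))) = 2

Expand innermost to outermost. Recall ⊕ takes the minimum of its arguments and ⊗ takes their sum. Working out the expression (((6 ⊗ 0) ⊗ (9 ⊕ 2)) ⊕ ((6 ⊗ 7) ⊕ (2 ⊕ 9))) gives 2.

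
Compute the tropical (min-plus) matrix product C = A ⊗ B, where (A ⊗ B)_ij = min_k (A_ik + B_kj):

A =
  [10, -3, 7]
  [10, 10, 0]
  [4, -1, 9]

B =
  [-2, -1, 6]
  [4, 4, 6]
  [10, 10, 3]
A ⊗ B =
  [1, 1, 3]
  [8, 9, 3]
  [2, 3, 5]

Apply the min-plus product entry-by-entry:
  C[0][0] = min over k of (A[0][0] + B[0][0] = 10 + -2 = 8, A[0][1] + B[1][0] = -3 + 4 = 1, A[0][2] + B[2][0] = 7 + 10 = 17) = 1 (attained at k = 1)
  C[0][1] = min over k of (A[0][0] + B[0][1] = 10 + -1 = 9, A[0][1] + B[1][1] = -3 + 4 = 1, A[0][2] + B[2][1] = 7 + 10 = 17) = 1 (attained at k = 1)
  C[0][2] = min over k of (A[0][0] + B[0][2] = 10 + 6 = 16, A[0][1] + B[1][2] = -3 + 6 = 3, A[0][2] + B[2][2] = 7 + 3 = 10) = 3 (attained at k = 1)
  C[1][0] = min over k of (A[1][0] + B[0][0] = 10 + -2 = 8, A[1][1] + B[1][0] = 10 + 4 = 14, A[1][2] + B[2][0] = 0 + 10 = 10) = 8 (attained at k = 0)
  C[1][1] = min over k of (A[1][0] + B[0][1] = 10 + -1 = 9, A[1][1] + B[1][1] = 10 + 4 = 14, A[1][2] + B[2][1] = 0 + 10 = 10) = 9 (attained at k = 0)
  C[1][2] = min over k of (A[1][0] + B[0][2] = 10 + 6 = 16, A[1][1] + B[1][2] = 10 + 6 = 16, A[1][2] + B[2][2] = 0 + 3 = 3) = 3 (attained at k = 2)
  C[2][0] = min over k of (A[2][0] + B[0][0] = 4 + -2 = 2, A[2][1] + B[1][0] = -1 + 4 = 3, A[2][2] + B[2][0] = 9 + 10 = 19) = 2 (attained at k = 0)
  C[2][1] = min over k of (A[2][0] + B[0][1] = 4 + -1 = 3, A[2][1] + B[1][1] = -1 + 4 = 3, A[2][2] + B[2][1] = 9 + 10 = 19) = 3 (attained at k = 0)
  C[2][2] = min over k of (A[2][0] + B[0][2] = 4 + 6 = 10, A[2][1] + B[1][2] = -1 + 6 = 5, A[2][2] + B[2][2] = 9 + 3 = 12) = 5 (attained at k = 1)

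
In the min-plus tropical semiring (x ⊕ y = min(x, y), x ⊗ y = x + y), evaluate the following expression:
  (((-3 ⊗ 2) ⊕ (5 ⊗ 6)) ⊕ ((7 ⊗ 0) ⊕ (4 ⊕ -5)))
(((-3 ⊗ 2) ⊕ (5 ⊗ 6)) ⊕ ((7 ⊗ 0) ⊕ (4 ⊕ -5))) = -5

Expand innermost to outermost. Recall ⊕ takes the minimum of its arguments and ⊗ takes their sum. Working out the expression (((-3 ⊗ 2) ⊕ (5 ⊗ 6)) ⊕ ((7 ⊗ 0) ⊕ (4 ⊕ -5))) gives -5.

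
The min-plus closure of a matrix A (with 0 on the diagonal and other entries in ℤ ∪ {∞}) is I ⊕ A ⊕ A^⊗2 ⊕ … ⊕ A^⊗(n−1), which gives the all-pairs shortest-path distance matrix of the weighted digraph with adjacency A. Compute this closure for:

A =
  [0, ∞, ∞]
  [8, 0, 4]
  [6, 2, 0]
Closure =
  [0, ∞, ∞]
  [8, 0, 4]
  [6, 2, 0]

This is the Floyd-Warshall all-pairs shortest-path computation. For each intermediate vertex k = 0, 1, …, 2, update dist[i][j] ← min(dist[i][j], dist[i][k] + dist[k][j]). The final matrix gives, for each (i, j), the minimum total weight of any directed path from i to j (possibly empty when i = j).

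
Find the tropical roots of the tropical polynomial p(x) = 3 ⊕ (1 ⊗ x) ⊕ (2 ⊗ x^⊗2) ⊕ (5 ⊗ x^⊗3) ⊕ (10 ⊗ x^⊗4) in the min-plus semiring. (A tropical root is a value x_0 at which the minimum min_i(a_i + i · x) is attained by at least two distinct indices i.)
Roots: {-5, -3, -1, 2}

Each tropical root is a break point of the lower envelope of the lines y = a_i + i · x (there are 5 lines, with slopes 0, 1, ..., 4). Only the lines that attain the minimum somewhere contribute to roots; other lines are dominated. Here the surviving (envelope) indices are i = 4, i = 3, i = 2, i = 1, i = 0.
Intersections between consecutive envelope lines give the roots: for adjacent envelope indices i < j the intersection is x = (a_i − a_j) / (j − i). Reading off the sorted break points: {-5, -3, -1, 2}.
Verification: at each break x_0, at least two indices attain the minimum of min_i(a_i + i · x_0).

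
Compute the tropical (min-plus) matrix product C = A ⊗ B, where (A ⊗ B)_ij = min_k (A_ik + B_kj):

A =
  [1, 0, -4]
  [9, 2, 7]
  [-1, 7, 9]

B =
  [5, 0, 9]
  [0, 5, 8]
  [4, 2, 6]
A ⊗ B =
  [0, -2, 2]
  [2, 7, 10]
  [4, -1, 8]

Apply the min-plus product entry-by-entry:
  C[0][0] = min over k of (A[0][0] + B[0][0] = 1 + 5 = 6, A[0][1] + B[1][0] = 0 + 0 = 0, A[0][2] + B[2][0] = -4 + 4 = 0) = 0 (attained at k = 1)
  C[0][1] = min over k of (A[0][0] + B[0][1] = 1 + 0 = 1, A[0][1] + B[1][1] = 0 + 5 = 5, A[0][2] + B[2][1] = -4 + 2 = -2) = -2 (attained at k = 2)
  C[0][2] = min over k of (A[0][0] + B[0][2] = 1 + 9 = 10, A[0][1] + B[1][2] = 0 + 8 = 8, A[0][2] + B[2][2] = -4 + 6 = 2) = 2 (attained at k = 2)
  C[1][0] = min over k of (A[1][0] + B[0][0] = 9 + 5 = 14, A[1][1] + B[1][0] = 2 + 0 = 2, A[1][2] + B[2][0] = 7 + 4 = 11) = 2 (attained at k = 1)
  C[1][1] = min over k of (A[1][0] + B[0][1] = 9 + 0 = 9, A[1][1] + B[1][1] = 2 + 5 = 7, A[1][2] + B[2][1] = 7 + 2 = 9) = 7 (attained at k = 1)
  C[1][2] = min over k of (A[1][0] + B[0][2] = 9 + 9 = 18, A[1][1] + B[1][2] = 2 + 8 = 10, A[1][2] + B[2][2] = 7 + 6 = 13) = 10 (attained at k = 1)
  C[2][0] = min over k of (A[2][0] + B[0][0] = -1 + 5 = 4, A[2][1] + B[1][0] = 7 + 0 = 7, A[2][2] + B[2][0] = 9 + 4 = 13) = 4 (attained at k = 0)
  C[2][1] = min over k of (A[2][0] + B[0][1] = -1 + 0 = -1, A[2][1] + B[1][1] = 7 + 5 = 12, A[2][2] + B[2][1] = 9 + 2 = 11) = -1 (attained at k = 0)
  C[2][2] = min over k of (A[2][0] + B[0][2] = -1 + 9 = 8, A[2][1] + B[1][2] = 7 + 8 = 15, A[2][2] + B[2][2] = 9 + 6 = 15) = 8 (attained at k = 0)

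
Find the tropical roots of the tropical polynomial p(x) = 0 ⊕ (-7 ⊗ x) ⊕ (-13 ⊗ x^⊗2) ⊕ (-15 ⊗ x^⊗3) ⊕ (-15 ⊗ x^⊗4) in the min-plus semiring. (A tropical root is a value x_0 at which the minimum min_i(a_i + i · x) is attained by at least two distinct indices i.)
Roots: {0, 2, 6, 7}

Each tropical root is a break point of the lower envelope of the lines y = a_i + i · x (there are 5 lines, with slopes 0, 1, ..., 4). Only the lines that attain the minimum somewhere contribute to roots; other lines are dominated. Here the surviving (envelope) indices are i = 4, i = 3, i = 2, i = 1, i = 0.
Intersections between consecutive envelope lines give the roots: for adjacent envelope indices i < j the intersection is x = (a_i − a_j) / (j − i). Reading off the sorted break points: {0, 2, 6, 7}.
Verification: at each break x_0, at least two indices attain the minimum of min_i(a_i + i · x_0).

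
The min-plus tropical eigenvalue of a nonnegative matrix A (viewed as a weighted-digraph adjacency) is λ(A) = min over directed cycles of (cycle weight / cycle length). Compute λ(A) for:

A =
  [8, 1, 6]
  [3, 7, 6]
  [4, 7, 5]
λ(A) = 2

Enumerate directed cycles and compute their means (weight / length). Sample:
  cycle 0 → 0: weight = 8, length = 1, mean = 8/1 ≈ 8.000
  cycle 1 → 1: weight = 7, length = 1, mean = 7/1 ≈ 7.000
  cycle 2 → 2: weight = 5, length = 1, mean = 5/1 ≈ 5.000
  cycle 0 → 1 → 0: weight = 4, length = 2, mean = 4/2 ≈ 2.000
  cycle 0 → 2 → 0: weight = 10, length = 2, mean = 10/2 ≈ 5.000
  cycle 1 → 0 → 1: weight = 4, length = 2, mean = 4/2 ≈ 2.000
Minimum mean = 2.000, attained e.g. along the cycle 0 → 1 → 0 with weight 4 and length 2. So λ(A) = 4/2 = 2.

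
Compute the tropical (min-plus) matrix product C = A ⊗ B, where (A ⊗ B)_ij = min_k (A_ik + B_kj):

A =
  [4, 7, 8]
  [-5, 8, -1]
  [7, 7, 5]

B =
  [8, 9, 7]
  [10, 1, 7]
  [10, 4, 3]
A ⊗ B =
  [12, 8, 11]
  [3, 3, 2]
  [15, 8, 8]

Apply the min-plus product entry-by-entry:
  C[0][0] = min over k of (A[0][0] + B[0][0] = 4 + 8 = 12, A[0][1] + B[1][0] = 7 + 10 = 17, A[0][2] + B[2][0] = 8 + 10 = 18) = 12 (attained at k = 0)
  C[0][1] = min over k of (A[0][0] + B[0][1] = 4 + 9 = 13, A[0][1] + B[1][1] = 7 + 1 = 8, A[0][2] + B[2][1] = 8 + 4 = 12) = 8 (attained at k = 1)
  C[0][2] = min over k of (A[0][0] + B[0][2] = 4 + 7 = 11, A[0][1] + B[1][2] = 7 + 7 = 14, A[0][2] + B[2][2] = 8 + 3 = 11) = 11 (attained at k = 0)
  C[1][0] = min over k of (A[1][0] + B[0][0] = -5 + 8 = 3, A[1][1] + B[1][0] = 8 + 10 = 18, A[1][2] + B[2][0] = -1 + 10 = 9) = 3 (attained at k = 0)
  C[1][1] = min over k of (A[1][0] + B[0][1] = -5 + 9 = 4, A[1][1] + B[1][1] = 8 + 1 = 9, A[1][2] + B[2][1] = -1 + 4 = 3) = 3 (attained at k = 2)
  C[1][2] = min over k of (A[1][0] + B[0][2] = -5 + 7 = 2, A[1][1] + B[1][2] = 8 + 7 = 15, A[1][2] + B[2][2] = -1 + 3 = 2) = 2 (attained at k = 0)
  C[2][0] = min over k of (A[2][0] + B[0][0] = 7 + 8 = 15, A[2][1] + B[1][0] = 7 + 10 = 17, A[2][2] + B[2][0] = 5 + 10 = 15) = 15 (attained at k = 0)
  C[2][1] = min over k of (A[2][0] + B[0][1] = 7 + 9 = 16, A[2][1] + B[1][1] = 7 + 1 = 8, A[2][2] + B[2][1] = 5 + 4 = 9) = 8 (attained at k = 1)
  C[2][2] = min over k of (A[2][0] + B[0][2] = 7 + 7 = 14, A[2][1] + B[1][2] = 7 + 7 = 14, A[2][2] + B[2][2] = 5 + 3 = 8) = 8 (attained at k = 2)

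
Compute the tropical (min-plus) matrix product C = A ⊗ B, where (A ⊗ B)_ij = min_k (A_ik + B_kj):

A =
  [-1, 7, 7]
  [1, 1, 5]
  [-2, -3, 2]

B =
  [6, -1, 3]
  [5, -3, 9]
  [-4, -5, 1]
A ⊗ B =
  [3, -2, 2]
  [1, -2, 4]
  [-2, -6, 1]

Apply the min-plus product entry-by-entry:
  C[0][0] = min over k of (A[0][0] + B[0][0] = -1 + 6 = 5, A[0][1] + B[1][0] = 7 + 5 = 12, A[0][2] + B[2][0] = 7 + -4 = 3) = 3 (attained at k = 2)
  C[0][1] = min over k of (A[0][0] + B[0][1] = -1 + -1 = -2, A[0][1] + B[1][1] = 7 + -3 = 4, A[0][2] + B[2][1] = 7 + -5 = 2) = -2 (attained at k = 0)
  C[0][2] = min over k of (A[0][0] + B[0][2] = -1 + 3 = 2, A[0][1] + B[1][2] = 7 + 9 = 16, A[0][2] + B[2][2] = 7 + 1 = 8) = 2 (attained at k = 0)
  C[1][0] = min over k of (A[1][0] + B[0][0] = 1 + 6 = 7, A[1][1] + B[1][0] = 1 + 5 = 6, A[1][2] + B[2][0] = 5 + -4 = 1) = 1 (attained at k = 2)
  C[1][1] = min over k of (A[1][0] + B[0][1] = 1 + -1 = 0, A[1][1] + B[1][1] = 1 + -3 = -2, A[1][2] + B[2][1] = 5 + -5 = 0) = -2 (attained at k = 1)
  C[1][2] = min over k of (A[1][0] + B[0][2] = 1 + 3 = 4, A[1][1] + B[1][2] = 1 + 9 = 10, A[1][2] + B[2][2] = 5 + 1 = 6) = 4 (attained at k = 0)
  C[2][0] = min over k of (A[2][0] + B[0][0] = -2 + 6 = 4, A[2][1] + B[1][0] = -3 + 5 = 2, A[2][2] + B[2][0] = 2 + -4 = -2) = -2 (attained at k = 2)
  C[2][1] = min over k of (A[2][0] + B[0][1] = -2 + -1 = -3, A[2][1] + B[1][1] = -3 + -3 = -6, A[2][2] + B[2][1] = 2 + -5 = -3) = -6 (attained at k = 1)
  C[2][2] = min over k of (A[2][0] + B[0][2] = -2 + 3 = 1, A[2][1] + B[1][2] = -3 + 9 = 6, A[2][2] + B[2][2] = 2 + 1 = 3) = 1 (attained at k = 0)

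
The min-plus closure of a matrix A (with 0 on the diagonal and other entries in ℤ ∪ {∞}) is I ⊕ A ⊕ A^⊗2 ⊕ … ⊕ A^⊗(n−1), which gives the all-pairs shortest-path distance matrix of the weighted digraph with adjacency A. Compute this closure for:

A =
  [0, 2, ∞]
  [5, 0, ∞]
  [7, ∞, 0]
Closure =
  [0, 2, ∞]
  [5, 0, ∞]
  [7, 9, 0]

This is the Floyd-Warshall all-pairs shortest-path computation. For each intermediate vertex k = 0, 1, …, 2, update dist[i][j] ← min(dist[i][j], dist[i][k] + dist[k][j]). The final matrix gives, for each (i, j), the minimum total weight of any directed path from i to j (possibly empty when i = j).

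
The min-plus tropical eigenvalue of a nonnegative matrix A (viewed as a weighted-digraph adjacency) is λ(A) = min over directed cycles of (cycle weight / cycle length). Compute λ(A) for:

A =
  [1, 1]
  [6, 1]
λ(A) = 1

Enumerate directed cycles and compute their means (weight / length). Sample:
  cycle 0 → 0: weight = 1, length = 1, mean = 1/1 ≈ 1.000
  cycle 1 → 1: weight = 1, length = 1, mean = 1/1 ≈ 1.000
  cycle 0 → 1 → 0: weight = 7, length = 2, mean = 7/2 ≈ 3.500
  cycle 1 → 0 → 1: weight = 7, length = 2, mean = 7/2 ≈ 3.500
Minimum mean = 1.000, attained e.g. along the cycle 0 → 0 with weight 1 and length 1. So λ(A) = 1/1 = 1.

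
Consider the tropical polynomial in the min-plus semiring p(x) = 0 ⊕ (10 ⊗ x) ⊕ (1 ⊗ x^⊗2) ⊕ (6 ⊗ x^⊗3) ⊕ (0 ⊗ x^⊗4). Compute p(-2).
p(-2) = -8

A tropical monomial a ⊗ x^⊗i evaluates to a + i · x. Evaluating each term at x = -2:
  Term 0 contributes 0 + 0 · -2 = 0
  Term 1 contributes 10 + 1 · -2 = 8
  Term 2 contributes 1 + 2 · -2 = -3
  Term 3 contributes 6 + 3 · -2 = 0
  Term 4 contributes 0 + 4 · -2 = -8
p(-2) = ⊕ of these = min[0, 8, -3, 0, -8] = -8.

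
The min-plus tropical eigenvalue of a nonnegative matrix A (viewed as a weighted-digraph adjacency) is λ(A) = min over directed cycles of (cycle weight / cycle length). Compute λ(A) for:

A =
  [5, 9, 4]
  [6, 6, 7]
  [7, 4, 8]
λ(A) = 14/3

Enumerate directed cycles and compute their means (weight / length). Sample:
  cycle 0 → 0: weight = 5, length = 1, mean = 5/1 ≈ 5.000
  cycle 1 → 1: weight = 6, length = 1, mean = 6/1 ≈ 6.000
  cycle 2 → 2: weight = 8, length = 1, mean = 8/1 ≈ 8.000
  cycle 0 → 1 → 0: weight = 15, length = 2, mean = 15/2 ≈ 7.500
  cycle 0 → 2 → 0: weight = 11, length = 2, mean = 11/2 ≈ 5.500
  cycle 1 → 0 → 1: weight = 15, length = 2, mean = 15/2 ≈ 7.500
Minimum mean = 4.667, attained e.g. along the cycle 0 → 2 → 1 → 0 with weight 14 and length 3. So λ(A) = 14/3 = 14/3.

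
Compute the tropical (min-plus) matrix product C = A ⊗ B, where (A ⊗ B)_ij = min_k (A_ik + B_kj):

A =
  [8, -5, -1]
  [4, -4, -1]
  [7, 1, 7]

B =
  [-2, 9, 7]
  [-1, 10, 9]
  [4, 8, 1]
A ⊗ B =
  [-6, 5, 0]
  [-5, 6, 0]
  [0, 11, 8]

Apply the min-plus product entry-by-entry:
  C[0][0] = min over k of (A[0][0] + B[0][0] = 8 + -2 = 6, A[0][1] + B[1][0] = -5 + -1 = -6, A[0][2] + B[2][0] = -1 + 4 = 3) = -6 (attained at k = 1)
  C[0][1] = min over k of (A[0][0] + B[0][1] = 8 + 9 = 17, A[0][1] + B[1][1] = -5 + 10 = 5, A[0][2] + B[2][1] = -1 + 8 = 7) = 5 (attained at k = 1)
  C[0][2] = min over k of (A[0][0] + B[0][2] = 8 + 7 = 15, A[0][1] + B[1][2] = -5 + 9 = 4, A[0][2] + B[2][2] = -1 + 1 = 0) = 0 (attained at k = 2)
  C[1][0] = min over k of (A[1][0] + B[0][0] = 4 + -2 = 2, A[1][1] + B[1][0] = -4 + -1 = -5, A[1][2] + B[2][0] = -1 + 4 = 3) = -5 (attained at k = 1)
  C[1][1] = min over k of (A[1][0] + B[0][1] = 4 + 9 = 13, A[1][1] + B[1][1] = -4 + 10 = 6, A[1][2] + B[2][1] = -1 + 8 = 7) = 6 (attained at k = 1)
  C[1][2] = min over k of (A[1][0] + B[0][2] = 4 + 7 = 11, A[1][1] + B[1][2] = -4 + 9 = 5, A[1][2] + B[2][2] = -1 + 1 = 0) = 0 (attained at k = 2)
  C[2][0] = min over k of (A[2][0] + B[0][0] = 7 + -2 = 5, A[2][1] + B[1][0] = 1 + -1 = 0, A[2][2] + B[2][0] = 7 + 4 = 11) = 0 (attained at k = 1)
  C[2][1] = min over k of (A[2][0] + B[0][1] = 7 + 9 = 16, A[2][1] + B[1][1] = 1 + 10 = 11, A[2][2] + B[2][1] = 7 + 8 = 15) = 11 (attained at k = 1)
  C[2][2] = min over k of (A[2][0] + B[0][2] = 7 + 7 = 14, A[2][1] + B[1][2] = 1 + 9 = 10, A[2][2] + B[2][2] = 7 + 1 = 8) = 8 (attained at k = 2)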